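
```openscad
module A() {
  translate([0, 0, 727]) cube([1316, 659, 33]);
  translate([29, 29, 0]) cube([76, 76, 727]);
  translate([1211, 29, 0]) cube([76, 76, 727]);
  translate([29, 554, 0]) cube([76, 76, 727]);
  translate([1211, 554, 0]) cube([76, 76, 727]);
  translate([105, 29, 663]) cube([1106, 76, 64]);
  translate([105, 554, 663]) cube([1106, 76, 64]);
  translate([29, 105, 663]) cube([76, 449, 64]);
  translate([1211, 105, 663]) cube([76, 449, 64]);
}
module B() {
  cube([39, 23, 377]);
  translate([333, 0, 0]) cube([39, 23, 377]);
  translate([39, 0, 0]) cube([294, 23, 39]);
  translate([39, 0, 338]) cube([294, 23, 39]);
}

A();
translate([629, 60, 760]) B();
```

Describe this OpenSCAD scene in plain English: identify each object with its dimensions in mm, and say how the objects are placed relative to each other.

A is a table with a 1316×659 mm rectangular top, 33 mm thick, top surface at z = 760 mm, supported by four 76×76 mm square legs, each inset 29 mm from the nearest pair of top edges, running from the floor. Four apron rails, 76 mm thick and 64 mm tall, run between adjacent legs with their top edges flush with the underside of the top and their outer faces flush with the legs' outer faces.

B is a picture frame with a 294×299 mm rectangular opening (x by z) and a uniform 39 mm border on every side. Frame depth is 23 mm along y. It is built from two vertical stiles running the full outside height and two horizontal rails spanning the gap between the stiles.

The picture frame is on top of the table.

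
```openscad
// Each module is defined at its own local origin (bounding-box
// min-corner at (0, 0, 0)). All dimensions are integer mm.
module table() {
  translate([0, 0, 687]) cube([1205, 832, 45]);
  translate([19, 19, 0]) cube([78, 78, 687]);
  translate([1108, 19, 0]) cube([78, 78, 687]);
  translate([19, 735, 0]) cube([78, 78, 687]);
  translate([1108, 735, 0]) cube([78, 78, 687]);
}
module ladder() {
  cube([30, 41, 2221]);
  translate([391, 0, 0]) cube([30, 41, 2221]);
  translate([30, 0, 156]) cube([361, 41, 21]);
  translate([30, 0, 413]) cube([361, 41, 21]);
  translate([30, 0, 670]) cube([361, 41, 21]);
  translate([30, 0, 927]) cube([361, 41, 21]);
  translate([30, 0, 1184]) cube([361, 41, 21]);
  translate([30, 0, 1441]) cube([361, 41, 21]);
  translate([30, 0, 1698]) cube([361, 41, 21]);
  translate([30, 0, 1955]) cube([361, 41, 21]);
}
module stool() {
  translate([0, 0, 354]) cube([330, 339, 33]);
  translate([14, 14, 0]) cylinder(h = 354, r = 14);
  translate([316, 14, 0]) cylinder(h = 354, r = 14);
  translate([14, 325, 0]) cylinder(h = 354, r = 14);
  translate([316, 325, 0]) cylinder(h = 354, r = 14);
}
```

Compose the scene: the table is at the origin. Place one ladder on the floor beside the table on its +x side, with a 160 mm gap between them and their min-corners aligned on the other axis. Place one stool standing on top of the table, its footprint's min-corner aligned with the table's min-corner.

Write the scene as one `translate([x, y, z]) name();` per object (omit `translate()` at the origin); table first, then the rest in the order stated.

table();
translate([1365, 0, 0]) ladder();
translate([0, 0, 732]) stool();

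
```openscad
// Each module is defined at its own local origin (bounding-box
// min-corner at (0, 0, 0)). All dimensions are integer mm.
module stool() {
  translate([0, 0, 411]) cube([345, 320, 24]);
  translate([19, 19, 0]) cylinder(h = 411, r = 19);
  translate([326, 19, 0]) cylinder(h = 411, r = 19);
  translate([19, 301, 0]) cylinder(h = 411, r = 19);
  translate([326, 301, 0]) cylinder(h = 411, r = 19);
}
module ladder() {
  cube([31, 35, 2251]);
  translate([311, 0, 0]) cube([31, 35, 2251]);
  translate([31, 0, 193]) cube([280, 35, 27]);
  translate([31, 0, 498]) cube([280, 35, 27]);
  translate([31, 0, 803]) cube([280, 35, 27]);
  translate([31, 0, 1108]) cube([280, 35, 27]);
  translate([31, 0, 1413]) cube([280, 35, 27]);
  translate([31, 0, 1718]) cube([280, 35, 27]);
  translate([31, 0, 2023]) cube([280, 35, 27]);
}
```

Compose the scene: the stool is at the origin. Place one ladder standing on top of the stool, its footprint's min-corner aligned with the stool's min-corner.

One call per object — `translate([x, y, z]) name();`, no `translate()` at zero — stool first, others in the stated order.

stool();
translate([0, 0, 435]) ladder();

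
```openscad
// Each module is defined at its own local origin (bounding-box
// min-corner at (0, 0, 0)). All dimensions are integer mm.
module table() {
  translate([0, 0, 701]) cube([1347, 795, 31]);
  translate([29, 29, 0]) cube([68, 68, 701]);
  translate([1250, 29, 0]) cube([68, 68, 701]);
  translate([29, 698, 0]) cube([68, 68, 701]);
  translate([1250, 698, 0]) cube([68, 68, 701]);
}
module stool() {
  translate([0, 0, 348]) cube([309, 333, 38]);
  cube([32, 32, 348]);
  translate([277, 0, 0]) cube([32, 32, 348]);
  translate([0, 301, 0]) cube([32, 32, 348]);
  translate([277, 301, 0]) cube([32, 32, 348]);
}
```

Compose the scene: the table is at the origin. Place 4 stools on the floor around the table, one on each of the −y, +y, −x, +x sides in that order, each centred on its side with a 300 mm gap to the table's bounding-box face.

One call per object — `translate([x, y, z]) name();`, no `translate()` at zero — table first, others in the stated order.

table();
translate([519, -633, 0]) stool();
translate([519, 1095, 0]) stool();
translate([-609, 231, 0]) stool();
translate([1647, 231, 0]) stool();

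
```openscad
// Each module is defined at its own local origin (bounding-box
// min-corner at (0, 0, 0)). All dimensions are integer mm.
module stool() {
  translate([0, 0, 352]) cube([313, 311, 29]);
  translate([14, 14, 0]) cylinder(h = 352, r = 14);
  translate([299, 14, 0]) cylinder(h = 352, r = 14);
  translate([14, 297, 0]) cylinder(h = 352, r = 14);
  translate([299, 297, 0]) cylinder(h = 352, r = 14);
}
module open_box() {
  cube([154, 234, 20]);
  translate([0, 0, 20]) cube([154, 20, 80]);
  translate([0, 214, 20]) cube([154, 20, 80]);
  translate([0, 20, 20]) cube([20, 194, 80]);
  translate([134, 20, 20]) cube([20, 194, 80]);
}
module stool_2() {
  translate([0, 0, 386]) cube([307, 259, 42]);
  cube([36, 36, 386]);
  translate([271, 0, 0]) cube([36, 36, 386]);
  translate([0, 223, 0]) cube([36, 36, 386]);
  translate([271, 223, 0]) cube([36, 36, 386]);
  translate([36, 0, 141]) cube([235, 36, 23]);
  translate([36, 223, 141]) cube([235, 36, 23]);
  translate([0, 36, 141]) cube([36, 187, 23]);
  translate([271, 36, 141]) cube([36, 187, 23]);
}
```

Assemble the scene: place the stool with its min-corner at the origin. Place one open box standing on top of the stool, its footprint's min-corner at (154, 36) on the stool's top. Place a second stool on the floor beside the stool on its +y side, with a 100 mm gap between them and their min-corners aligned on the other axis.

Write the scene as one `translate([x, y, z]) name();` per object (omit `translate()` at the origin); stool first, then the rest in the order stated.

stool();
translate([154, 36, 381]) open_box();
translate([0, 411, 0]) stool_2();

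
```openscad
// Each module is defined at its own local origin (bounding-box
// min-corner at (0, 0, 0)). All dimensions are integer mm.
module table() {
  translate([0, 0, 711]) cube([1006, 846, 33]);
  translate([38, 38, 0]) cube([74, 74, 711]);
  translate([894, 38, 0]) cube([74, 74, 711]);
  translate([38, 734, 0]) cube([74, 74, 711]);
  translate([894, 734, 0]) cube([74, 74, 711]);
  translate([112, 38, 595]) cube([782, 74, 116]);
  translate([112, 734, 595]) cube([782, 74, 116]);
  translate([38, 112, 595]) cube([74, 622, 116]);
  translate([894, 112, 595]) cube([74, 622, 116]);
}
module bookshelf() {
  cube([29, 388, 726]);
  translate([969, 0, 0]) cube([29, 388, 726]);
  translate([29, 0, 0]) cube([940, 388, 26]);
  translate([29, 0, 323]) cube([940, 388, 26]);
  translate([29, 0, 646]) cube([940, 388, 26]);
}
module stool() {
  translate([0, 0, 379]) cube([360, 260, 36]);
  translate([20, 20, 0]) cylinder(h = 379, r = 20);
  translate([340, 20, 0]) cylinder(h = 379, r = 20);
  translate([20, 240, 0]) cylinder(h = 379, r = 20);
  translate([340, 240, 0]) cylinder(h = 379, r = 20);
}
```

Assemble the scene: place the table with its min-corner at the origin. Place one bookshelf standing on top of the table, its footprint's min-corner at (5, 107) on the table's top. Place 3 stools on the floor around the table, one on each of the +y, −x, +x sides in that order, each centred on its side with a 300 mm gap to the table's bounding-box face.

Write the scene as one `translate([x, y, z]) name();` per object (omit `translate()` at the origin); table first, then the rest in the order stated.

table();
translate([5, 107, 744]) bookshelf();
translate([323, 1146, 0]) stool();
translate([-660, 293, 0]) stool();
translate([1306, 293, 0]) stool();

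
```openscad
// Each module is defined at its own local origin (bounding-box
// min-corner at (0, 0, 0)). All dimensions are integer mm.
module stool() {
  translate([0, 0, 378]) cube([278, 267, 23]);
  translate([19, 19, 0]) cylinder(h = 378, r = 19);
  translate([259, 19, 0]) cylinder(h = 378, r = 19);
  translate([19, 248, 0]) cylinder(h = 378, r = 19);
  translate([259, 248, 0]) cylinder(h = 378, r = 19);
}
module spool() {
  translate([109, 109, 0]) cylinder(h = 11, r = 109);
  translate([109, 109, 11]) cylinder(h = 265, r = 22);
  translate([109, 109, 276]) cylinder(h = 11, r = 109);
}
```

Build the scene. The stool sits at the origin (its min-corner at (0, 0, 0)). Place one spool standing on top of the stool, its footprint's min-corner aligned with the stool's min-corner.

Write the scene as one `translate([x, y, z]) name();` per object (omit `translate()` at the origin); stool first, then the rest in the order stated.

stool();
translate([0, 0, 401]) spool();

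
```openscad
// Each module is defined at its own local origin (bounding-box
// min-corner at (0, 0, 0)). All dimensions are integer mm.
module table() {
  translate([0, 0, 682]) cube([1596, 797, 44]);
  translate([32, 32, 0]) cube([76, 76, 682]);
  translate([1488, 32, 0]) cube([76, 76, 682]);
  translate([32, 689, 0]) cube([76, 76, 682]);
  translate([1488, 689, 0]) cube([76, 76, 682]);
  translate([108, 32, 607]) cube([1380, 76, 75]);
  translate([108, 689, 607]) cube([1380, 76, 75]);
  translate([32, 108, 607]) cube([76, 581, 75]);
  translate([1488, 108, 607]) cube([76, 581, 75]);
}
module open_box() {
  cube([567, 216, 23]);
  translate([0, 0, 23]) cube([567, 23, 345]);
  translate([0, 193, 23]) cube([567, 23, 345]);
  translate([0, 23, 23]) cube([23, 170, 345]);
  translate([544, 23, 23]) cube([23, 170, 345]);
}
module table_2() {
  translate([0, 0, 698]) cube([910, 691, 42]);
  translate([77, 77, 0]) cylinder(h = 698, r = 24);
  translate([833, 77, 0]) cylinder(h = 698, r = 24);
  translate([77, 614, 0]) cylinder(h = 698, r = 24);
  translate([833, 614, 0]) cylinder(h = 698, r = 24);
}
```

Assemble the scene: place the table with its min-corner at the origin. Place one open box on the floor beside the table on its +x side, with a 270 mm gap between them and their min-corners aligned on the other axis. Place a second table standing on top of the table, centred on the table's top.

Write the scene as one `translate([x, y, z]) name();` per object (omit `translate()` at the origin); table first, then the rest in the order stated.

table();
translate([1866, 0, 0]) open_box();
translate([343, 53, 726]) table_2();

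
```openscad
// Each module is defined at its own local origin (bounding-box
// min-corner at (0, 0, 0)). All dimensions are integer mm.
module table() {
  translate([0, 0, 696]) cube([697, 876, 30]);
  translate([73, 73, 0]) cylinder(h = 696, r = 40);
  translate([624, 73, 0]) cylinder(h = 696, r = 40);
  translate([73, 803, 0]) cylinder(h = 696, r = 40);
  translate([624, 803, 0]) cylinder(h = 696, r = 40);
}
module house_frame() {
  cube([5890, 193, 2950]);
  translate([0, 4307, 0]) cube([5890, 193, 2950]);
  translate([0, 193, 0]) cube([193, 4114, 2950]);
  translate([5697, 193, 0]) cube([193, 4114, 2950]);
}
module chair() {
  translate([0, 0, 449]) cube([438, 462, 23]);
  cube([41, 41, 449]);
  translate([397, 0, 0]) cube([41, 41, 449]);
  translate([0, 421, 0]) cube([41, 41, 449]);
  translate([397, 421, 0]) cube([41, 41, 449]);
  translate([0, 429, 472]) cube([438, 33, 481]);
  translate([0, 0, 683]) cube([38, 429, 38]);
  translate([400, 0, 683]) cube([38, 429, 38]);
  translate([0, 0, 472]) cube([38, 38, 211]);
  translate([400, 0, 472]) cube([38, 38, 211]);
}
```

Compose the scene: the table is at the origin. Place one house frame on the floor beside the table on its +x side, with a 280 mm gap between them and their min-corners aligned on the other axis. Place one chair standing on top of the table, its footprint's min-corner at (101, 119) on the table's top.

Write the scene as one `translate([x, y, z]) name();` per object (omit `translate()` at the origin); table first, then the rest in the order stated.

table();
translate([977, 0, 0]) house_frame();
translate([101, 119, 726]) chair();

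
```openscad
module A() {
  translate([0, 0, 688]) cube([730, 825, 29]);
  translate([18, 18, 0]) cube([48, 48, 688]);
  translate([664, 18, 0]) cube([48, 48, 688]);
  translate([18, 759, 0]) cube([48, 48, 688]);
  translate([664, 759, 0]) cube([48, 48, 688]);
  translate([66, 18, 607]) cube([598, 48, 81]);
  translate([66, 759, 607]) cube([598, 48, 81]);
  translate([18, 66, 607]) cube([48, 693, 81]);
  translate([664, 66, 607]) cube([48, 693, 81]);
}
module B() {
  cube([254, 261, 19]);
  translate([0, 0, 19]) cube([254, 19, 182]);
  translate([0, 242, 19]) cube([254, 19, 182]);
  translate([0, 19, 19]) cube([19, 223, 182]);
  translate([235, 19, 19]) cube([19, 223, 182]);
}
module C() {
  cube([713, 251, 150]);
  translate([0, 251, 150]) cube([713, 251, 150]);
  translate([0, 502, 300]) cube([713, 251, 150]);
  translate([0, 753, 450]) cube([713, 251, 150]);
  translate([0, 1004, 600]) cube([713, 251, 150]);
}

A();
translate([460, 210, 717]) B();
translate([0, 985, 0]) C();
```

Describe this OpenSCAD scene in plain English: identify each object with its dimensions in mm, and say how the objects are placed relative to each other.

A is a rectangular dining table. The top is 730×825×29 mm with its upper surface at z = 717 mm. It stands on four 48×48 mm square legs, each inset 18 mm from the nearest pair of top edges, running from the floor to the underside of the top. Four apron rails, 48 mm thick and 81 mm tall, run between adjacent legs with their top edges flush with the underside of the top and their outer faces flush with the legs' outer faces.

B is an open storage box with external size 254×261×201 mm and wall thickness 19 mm (the base is also 19 mm thick). The base covers the whole footprint; the four walls stand on the base, with the y-facing walls full-width and the x-facing walls fitting between their inner faces.

C is a run of 5 identical solid stair steps. Each tread is 713×251 mm and each step block is 150 mm high. Step 1 rests on the floor; step k is offset from step 1 by (k−1)×251 mm in y and (k−1)×150 mm in z.

The open box is on top of the table. The staircase is on the floor beside the table on its +y side.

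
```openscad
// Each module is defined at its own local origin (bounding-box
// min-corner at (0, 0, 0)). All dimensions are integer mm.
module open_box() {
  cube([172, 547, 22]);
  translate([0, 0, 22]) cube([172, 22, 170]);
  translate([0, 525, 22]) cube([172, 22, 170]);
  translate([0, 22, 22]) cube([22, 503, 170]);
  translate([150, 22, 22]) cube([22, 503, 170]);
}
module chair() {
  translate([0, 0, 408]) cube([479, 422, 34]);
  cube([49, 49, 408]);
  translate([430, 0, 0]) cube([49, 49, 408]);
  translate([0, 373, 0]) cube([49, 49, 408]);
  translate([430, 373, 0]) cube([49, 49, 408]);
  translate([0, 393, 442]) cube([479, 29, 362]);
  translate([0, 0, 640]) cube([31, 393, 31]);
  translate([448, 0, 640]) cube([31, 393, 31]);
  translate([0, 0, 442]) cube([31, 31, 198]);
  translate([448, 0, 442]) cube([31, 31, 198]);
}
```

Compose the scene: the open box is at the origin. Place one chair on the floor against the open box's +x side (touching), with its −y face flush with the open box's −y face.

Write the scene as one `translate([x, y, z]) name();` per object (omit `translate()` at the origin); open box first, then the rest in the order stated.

open_box();
translate([172, 0, 0]) chair();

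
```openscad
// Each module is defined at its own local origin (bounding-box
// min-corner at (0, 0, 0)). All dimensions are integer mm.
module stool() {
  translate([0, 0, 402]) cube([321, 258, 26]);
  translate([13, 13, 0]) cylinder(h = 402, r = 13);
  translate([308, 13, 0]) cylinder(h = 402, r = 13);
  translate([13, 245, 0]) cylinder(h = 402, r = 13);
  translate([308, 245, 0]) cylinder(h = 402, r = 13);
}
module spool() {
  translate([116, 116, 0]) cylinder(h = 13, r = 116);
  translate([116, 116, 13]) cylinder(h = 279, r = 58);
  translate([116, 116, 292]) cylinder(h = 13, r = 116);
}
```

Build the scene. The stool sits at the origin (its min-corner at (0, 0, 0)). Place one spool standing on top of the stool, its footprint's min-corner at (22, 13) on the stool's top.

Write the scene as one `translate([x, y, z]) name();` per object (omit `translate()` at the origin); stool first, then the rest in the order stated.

stool();
translate([22, 13, 428]) spool();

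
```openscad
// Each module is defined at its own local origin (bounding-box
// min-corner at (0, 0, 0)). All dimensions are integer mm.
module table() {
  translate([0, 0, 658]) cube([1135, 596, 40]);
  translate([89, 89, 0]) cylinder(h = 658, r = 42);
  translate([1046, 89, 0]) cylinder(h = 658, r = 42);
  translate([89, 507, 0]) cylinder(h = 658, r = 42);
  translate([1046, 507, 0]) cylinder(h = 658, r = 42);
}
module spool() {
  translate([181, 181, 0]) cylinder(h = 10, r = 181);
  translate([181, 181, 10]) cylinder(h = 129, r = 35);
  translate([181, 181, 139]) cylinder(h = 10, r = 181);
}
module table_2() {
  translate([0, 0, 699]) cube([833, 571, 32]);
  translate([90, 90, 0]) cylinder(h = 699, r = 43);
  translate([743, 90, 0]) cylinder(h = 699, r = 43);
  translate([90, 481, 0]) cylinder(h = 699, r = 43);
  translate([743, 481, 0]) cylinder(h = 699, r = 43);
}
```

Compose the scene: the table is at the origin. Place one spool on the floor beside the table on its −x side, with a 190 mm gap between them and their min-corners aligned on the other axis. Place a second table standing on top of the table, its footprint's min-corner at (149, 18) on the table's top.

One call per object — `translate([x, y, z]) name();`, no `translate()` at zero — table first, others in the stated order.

table();
translate([-552, 0, 0]) spool();
translate([149, 18, 698]) table_2();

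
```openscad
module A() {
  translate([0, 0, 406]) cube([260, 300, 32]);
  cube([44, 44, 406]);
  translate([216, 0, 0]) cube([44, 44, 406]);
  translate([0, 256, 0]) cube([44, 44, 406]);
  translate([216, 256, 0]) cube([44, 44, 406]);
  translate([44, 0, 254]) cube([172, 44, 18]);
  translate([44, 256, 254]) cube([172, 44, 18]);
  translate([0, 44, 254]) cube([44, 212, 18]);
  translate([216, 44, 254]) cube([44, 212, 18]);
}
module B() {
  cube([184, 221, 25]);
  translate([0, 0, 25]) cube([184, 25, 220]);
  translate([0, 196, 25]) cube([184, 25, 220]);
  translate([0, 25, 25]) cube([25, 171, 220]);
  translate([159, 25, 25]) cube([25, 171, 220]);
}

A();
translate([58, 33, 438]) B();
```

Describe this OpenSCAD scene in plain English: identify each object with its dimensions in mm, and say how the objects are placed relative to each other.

A is a four-legged stool. The seat is a 260×300×32 mm slab whose top surface is at z = 438 mm; four square legs, each 44×44 mm in cross-section, run from the floor (z = 0) to the underside of the seat, each flush with a corner of the seat. Four stretchers, 44 mm wide and 18 mm tall, connect adjacent legs with their undersides at z = 254 mm, each running between the inner faces of the legs it joins and aligned with the legs' outer faces on the other axis.

B is an open storage box with external size 184×221×245 mm and wall thickness 25 mm (the base is also 25 mm thick). The base covers the whole footprint; the four walls stand on the base, with the y-facing walls full-width and the x-facing walls fitting between their inner faces.

The open box is on top of the stool.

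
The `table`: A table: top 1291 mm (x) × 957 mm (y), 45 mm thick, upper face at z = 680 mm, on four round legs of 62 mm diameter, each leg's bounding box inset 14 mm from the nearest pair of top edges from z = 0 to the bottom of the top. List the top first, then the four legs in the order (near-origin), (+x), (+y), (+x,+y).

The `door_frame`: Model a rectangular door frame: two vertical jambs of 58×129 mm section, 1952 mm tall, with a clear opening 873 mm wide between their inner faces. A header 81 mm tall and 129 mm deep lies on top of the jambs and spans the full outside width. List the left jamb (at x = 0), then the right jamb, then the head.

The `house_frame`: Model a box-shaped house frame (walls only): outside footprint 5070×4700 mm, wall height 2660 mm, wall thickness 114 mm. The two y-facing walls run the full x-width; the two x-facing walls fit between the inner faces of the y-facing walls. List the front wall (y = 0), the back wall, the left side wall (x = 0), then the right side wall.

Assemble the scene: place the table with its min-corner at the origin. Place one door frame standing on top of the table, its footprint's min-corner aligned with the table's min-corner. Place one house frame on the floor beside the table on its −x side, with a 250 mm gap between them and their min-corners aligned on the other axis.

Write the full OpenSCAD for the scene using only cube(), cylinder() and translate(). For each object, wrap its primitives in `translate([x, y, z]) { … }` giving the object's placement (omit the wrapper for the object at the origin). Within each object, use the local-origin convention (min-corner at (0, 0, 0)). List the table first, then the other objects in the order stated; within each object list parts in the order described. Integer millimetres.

translate([0, 0, 635]) cube([1291, 957, 45]);
translate([45, 45, 0]) cylinder(h = 635, r = 31);
translate([1246, 45, 0]) cylinder(h = 635, r = 31);
translate([45, 912, 0]) cylinder(h = 635, r = 31);
translate([1246, 912, 0]) cylinder(h = 635, r = 31);
translate([0, 0, 680]) {
  cube([58, 129, 1952]);
  translate([931, 0, 0]) cube([58, 129, 1952]);
  translate([0, 0, 1952]) cube([989, 129, 81]);
}
translate([-5320, 0, 0]) {
  cube([5070, 114, 2660]);
  translate([0, 4586, 0]) cube([5070, 114, 2660]);
  translate([0, 114, 0]) cube([114, 4472, 2660]);
  translate([4956, 114, 0]) cube([114, 4472, 2660]);
}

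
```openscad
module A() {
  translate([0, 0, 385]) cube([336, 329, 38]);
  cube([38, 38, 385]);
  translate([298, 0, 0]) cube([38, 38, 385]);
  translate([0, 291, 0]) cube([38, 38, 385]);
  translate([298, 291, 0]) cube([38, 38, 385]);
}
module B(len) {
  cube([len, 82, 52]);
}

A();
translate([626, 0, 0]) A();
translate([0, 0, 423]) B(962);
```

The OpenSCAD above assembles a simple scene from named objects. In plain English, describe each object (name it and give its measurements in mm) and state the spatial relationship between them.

A is a simple wooden stool: a rectangular seat 336 mm (x) by 329 mm (y), 38 mm thick, top face at z = 423 mm, on four square legs, each 38×38 mm in cross-section. The legs rest on z = 0, each flush with a corner of the seat.

B is a rectangular beam 962 mm long (x), 82 mm deep (y), 52 mm thick (z).

The beam spans the tops of two stools placed 290 mm apart, resting at z = 423 mm.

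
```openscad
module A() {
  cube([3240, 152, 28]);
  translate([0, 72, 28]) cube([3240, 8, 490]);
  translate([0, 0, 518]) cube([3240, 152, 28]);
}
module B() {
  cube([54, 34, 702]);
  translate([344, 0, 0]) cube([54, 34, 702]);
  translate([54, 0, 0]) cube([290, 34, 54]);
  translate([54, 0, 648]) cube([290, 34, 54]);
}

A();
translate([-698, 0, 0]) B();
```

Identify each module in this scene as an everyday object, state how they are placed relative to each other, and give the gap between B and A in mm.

A is an I-beam. B is a picture frame. The picture frame is on the floor beside the I-beam on its −x side. The gap between the picture frame and the I-beam is 300 mm.

The picture frame's nearest face is 300 mm from the I-beam's −x face.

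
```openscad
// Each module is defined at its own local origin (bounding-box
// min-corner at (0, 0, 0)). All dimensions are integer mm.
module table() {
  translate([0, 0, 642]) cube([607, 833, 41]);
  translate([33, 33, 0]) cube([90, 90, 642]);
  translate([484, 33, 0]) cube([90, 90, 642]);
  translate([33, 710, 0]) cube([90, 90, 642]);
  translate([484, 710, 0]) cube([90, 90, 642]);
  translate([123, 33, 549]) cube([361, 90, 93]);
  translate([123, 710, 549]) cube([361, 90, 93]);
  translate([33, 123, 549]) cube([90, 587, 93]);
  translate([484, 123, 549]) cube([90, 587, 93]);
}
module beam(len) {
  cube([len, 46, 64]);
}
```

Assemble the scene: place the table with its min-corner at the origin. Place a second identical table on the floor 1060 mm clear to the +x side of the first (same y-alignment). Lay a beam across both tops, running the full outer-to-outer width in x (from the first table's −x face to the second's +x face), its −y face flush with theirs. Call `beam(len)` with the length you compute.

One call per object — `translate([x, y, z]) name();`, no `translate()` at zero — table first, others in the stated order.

table();
translate([1667, 0, 0]) table();
translate([0, 0, 683]) beam(2274);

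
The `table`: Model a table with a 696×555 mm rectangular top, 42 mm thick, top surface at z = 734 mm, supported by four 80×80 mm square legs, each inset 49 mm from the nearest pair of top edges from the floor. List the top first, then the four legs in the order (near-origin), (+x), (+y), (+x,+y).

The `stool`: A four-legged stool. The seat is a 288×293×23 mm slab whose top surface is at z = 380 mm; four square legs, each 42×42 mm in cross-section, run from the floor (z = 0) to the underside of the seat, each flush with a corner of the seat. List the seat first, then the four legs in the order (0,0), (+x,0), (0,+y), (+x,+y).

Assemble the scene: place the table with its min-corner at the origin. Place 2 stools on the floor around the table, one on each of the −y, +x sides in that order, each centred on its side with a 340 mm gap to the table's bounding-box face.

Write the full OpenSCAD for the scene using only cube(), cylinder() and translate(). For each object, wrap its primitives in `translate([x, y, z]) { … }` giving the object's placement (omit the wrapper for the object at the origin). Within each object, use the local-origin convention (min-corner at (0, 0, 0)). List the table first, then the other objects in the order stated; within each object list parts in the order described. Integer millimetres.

translate([0, 0, 692]) cube([696, 555, 42]);
translate([49, 49, 0]) cube([80, 80, 692]);
translate([567, 49, 0]) cube([80, 80, 692]);
translate([49, 426, 0]) cube([80, 80, 692]);
translate([567, 426, 0]) cube([80, 80, 692]);
translate([204, -633, 0]) {
  translate([0, 0, 357]) cube([288, 293, 23]);
  cube([42, 42, 357]);
  translate([246, 0, 0]) cube([42, 42, 357]);
  translate([0, 251, 0]) cube([42, 42, 357]);
  translate([246, 251, 0]) cube([42, 42, 357]);
}
translate([1036, 131, 0]) {
  translate([0, 0, 357]) cube([288, 293, 23]);
  cube([42, 42, 357]);
  translate([246, 0, 0]) cube([42, 42, 357]);
  translate([0, 251, 0]) cube([42, 42, 357]);
  translate([246, 251, 0]) cube([42, 42, 357]);
}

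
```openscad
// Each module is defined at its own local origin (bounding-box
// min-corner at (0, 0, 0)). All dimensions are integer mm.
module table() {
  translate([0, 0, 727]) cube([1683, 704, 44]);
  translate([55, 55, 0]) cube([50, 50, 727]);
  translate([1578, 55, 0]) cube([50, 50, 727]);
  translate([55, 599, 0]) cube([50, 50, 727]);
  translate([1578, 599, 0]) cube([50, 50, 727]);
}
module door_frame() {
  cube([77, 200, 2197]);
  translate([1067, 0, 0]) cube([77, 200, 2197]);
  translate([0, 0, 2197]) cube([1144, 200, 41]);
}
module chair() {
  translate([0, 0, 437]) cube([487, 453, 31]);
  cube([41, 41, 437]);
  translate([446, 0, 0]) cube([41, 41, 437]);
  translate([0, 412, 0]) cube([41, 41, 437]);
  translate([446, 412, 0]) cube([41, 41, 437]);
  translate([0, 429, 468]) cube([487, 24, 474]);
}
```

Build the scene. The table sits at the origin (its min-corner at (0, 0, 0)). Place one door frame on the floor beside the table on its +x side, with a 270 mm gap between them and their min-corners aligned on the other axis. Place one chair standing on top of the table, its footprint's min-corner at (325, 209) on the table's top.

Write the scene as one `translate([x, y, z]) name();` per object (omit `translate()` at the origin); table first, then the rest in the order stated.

table();
translate([1953, 0, 0]) door_frame();
translate([325, 209, 771]) chair();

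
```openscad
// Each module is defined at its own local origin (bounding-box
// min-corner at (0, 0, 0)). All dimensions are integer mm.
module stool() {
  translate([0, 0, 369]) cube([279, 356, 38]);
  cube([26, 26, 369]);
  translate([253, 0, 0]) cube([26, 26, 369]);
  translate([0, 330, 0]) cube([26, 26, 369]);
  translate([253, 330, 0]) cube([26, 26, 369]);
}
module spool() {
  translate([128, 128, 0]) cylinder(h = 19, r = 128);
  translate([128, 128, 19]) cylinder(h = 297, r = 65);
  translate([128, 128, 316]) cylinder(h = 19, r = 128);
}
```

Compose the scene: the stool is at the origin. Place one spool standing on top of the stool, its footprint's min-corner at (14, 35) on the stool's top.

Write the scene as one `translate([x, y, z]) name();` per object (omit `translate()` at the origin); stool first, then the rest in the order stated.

stool();
translate([14, 35, 407]) spool();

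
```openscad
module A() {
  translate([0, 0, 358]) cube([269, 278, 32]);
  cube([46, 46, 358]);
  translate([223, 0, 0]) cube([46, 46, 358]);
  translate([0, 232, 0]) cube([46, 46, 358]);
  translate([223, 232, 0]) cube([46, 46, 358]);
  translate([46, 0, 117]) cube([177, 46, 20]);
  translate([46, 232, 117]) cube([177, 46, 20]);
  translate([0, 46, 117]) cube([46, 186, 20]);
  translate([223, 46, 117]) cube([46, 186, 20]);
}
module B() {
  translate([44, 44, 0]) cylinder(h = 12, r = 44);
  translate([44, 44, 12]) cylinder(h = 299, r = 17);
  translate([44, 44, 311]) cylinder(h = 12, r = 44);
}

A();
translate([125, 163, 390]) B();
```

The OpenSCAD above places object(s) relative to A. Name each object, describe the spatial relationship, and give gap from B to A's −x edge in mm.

A is a stool. B is a spool. The spool is on top of the stool. The gap from the spool to the stool's −x edge is 125 mm.

The spool's min-x is at 125; the stool's min-x is 0; gap = 125 mm.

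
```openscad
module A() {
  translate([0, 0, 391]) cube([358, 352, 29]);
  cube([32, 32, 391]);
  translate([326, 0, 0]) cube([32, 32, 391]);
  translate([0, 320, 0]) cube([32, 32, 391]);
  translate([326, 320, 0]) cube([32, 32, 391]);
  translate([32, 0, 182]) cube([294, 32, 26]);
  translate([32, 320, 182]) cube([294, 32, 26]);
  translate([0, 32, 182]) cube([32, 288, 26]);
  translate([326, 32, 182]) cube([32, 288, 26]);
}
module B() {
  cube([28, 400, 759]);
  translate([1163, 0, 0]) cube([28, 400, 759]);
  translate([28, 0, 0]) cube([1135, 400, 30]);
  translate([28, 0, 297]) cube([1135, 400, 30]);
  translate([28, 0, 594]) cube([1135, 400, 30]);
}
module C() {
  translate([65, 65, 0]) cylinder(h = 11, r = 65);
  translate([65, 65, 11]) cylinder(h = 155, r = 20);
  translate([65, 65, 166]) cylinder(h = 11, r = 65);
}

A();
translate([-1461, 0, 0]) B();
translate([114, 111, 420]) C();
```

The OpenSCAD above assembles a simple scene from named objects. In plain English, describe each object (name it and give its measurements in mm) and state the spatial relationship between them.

A is a four-legged stool. The seat is a 358×352×29 mm slab whose top surface is at z = 420 mm; four square legs, each 32×32 mm in cross-section, run from the floor (z = 0) to the underside of the seat, each flush with a corner of the seat. Four stretchers, 32 mm wide and 26 mm tall, connect adjacent legs with their undersides at z = 182 mm, each running between the inner faces of the legs it joins and aligned with the legs' outer faces on the other axis.

B is a bookshelf 1191 mm wide overall, 400 mm deep and 759 mm tall. The two sides are 28 mm thick vertical panels. 3 horizontal shelves of 30 mm thickness span between the inner faces of the sides; the lowest shelf sits on the floor and shelves are stacked with a clear vertical gap of 267 mm between each pair.

C is a spool: two coaxial disc flanges of radius 65 mm and thickness 11 mm, joined by a core cylinder of radius 20 mm and height 155 mm. The lower flange rests on z = 0 and the three cylinders share a vertical axis.

The bookshelf is on the floor beside the stool on its −x side. The spool is on top of the stool, centred.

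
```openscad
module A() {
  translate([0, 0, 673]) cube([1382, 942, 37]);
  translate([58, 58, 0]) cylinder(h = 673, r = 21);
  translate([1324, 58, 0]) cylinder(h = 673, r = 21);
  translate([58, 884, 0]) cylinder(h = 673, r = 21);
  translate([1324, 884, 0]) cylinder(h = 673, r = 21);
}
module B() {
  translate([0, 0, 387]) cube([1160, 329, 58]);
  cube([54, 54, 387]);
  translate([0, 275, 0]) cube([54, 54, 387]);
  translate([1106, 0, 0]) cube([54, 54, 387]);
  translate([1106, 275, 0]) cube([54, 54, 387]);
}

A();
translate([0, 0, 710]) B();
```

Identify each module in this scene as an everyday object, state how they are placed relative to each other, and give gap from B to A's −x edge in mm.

The bench's min-x is at 0; the table's min-x is 0; gap = 0 mm.

A is a table. B is a bench. The bench is on top of the table. The gap from the bench to the table's −x edge is 0 mm.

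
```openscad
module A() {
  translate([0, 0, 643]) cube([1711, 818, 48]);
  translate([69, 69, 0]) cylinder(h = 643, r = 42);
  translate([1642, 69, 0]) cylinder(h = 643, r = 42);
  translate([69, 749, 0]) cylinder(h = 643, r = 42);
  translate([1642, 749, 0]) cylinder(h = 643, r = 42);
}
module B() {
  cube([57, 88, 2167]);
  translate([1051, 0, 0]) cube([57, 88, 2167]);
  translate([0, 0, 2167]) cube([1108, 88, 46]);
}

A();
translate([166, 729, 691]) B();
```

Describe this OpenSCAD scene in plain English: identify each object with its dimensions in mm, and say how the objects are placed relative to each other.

A is a rectangular dining table. The top is 1711×818×48 mm with its upper surface at z = 691 mm. It stands on four round legs of 84 mm diameter, each leg's bounding box inset 27 mm from the nearest pair of top edges, running from the floor to the underside of the top.

B is a door frame. The clear opening is 994 mm wide and 2167 mm high. Two 57 mm wide jambs, 88 mm deep, stand either side of the opening from the floor to the top of the opening. A 46 mm thick head sits across the top of both jambs, spanning the full outside width of the frame.

The door frame is on top of the table.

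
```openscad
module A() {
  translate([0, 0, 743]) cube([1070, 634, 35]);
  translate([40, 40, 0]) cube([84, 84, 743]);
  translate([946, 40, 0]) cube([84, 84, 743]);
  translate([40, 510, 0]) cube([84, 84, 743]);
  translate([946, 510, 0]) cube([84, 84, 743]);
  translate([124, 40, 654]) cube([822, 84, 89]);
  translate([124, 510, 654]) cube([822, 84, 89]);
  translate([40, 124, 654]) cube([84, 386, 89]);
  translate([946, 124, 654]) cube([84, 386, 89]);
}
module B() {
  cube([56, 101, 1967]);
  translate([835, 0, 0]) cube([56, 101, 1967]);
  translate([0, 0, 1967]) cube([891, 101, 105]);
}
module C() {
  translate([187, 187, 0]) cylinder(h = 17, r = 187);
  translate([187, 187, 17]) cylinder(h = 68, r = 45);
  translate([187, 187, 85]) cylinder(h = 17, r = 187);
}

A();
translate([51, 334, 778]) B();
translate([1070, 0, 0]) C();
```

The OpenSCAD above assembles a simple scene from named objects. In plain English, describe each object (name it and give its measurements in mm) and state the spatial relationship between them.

A is a table with a 1070×634 mm rectangular top, 35 mm thick, top surface at z = 778 mm, supported by four 84×84 mm square legs, each inset 40 mm from the nearest pair of top edges, running from the floor. Four apron rails, 84 mm thick and 89 mm tall, run between adjacent legs with their top edges flush with the underside of the top and their outer faces flush with the legs' outer faces.

B is a door frame. The clear opening is 779 mm wide and 1967 mm high. Two 56 mm wide jambs, 101 mm deep, stand either side of the opening from the floor to the top of the opening. A 105 mm thick head sits across the top of both jambs, spanning the full outside width of the frame.

C is a spool: two coaxial disc flanges of radius 187 mm and thickness 17 mm, joined by a core cylinder of radius 45 mm and height 68 mm. The lower flange rests on z = 0 and the three cylinders share a vertical axis.

The door frame is on top of the table. The spool is against the table's +x side, with their −y faces flush.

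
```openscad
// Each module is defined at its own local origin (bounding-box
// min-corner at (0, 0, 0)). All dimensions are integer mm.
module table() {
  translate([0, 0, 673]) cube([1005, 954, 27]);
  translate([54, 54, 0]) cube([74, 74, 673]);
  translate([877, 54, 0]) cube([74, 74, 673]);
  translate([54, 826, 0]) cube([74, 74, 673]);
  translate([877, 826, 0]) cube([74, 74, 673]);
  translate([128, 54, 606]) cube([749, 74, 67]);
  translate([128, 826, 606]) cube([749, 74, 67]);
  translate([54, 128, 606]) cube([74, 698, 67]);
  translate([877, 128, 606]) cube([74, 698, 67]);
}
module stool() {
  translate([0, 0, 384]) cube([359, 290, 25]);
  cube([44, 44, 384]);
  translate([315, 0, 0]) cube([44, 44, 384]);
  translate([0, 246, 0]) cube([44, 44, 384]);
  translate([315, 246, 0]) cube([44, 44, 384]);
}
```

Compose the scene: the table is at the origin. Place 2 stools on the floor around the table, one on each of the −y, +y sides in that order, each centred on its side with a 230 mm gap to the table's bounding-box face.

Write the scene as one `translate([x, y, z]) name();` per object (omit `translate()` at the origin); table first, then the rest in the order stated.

table();
translate([323, -520, 0]) stool();
translate([323, 1184, 0]) stool();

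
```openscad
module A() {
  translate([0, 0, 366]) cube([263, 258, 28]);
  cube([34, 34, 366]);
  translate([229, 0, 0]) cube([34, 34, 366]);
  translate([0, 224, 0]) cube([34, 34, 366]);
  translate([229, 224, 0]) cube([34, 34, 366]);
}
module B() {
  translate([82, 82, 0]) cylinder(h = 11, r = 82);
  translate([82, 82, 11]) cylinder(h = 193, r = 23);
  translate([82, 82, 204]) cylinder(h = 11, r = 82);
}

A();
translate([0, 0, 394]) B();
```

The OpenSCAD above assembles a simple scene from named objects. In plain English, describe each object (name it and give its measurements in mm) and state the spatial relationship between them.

A is a simple wooden stool: a rectangular seat 263 mm (x) by 258 mm (y), 28 mm thick, top face at z = 394 mm, on four square legs, each 34×34 mm in cross-section. The legs rest on z = 0, each flush with a corner of the seat.

B is a spool: two coaxial disc flanges of radius 82 mm and thickness 11 mm, joined by a core cylinder of radius 23 mm and height 193 mm. The lower flange rests on z = 0 and the three cylinders share a vertical axis.

The spool is on top of the stool.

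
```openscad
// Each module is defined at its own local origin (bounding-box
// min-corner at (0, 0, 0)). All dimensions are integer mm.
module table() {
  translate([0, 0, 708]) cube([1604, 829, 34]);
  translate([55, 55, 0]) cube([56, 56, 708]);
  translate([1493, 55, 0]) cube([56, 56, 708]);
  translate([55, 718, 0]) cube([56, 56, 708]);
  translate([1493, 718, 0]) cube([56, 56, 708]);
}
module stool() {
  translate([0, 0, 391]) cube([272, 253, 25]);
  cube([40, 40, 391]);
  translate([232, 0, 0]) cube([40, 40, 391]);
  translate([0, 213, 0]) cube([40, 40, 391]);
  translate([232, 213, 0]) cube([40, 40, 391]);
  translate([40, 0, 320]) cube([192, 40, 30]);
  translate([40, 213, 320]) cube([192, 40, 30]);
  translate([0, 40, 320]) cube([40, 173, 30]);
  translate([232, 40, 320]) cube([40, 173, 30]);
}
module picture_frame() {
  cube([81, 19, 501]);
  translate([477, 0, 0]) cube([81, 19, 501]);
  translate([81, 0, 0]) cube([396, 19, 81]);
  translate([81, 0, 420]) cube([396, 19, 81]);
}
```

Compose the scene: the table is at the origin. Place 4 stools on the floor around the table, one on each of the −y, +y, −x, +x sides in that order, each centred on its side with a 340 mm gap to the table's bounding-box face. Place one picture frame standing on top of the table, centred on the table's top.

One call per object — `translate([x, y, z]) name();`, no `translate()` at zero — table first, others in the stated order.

table();
translate([666, -593, 0]) stool();
translate([666, 1169, 0]) stool();
translate([-612, 288, 0]) stool();
translate([1944, 288, 0]) stool();
translate([523, 405, 742]) picture_frame();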